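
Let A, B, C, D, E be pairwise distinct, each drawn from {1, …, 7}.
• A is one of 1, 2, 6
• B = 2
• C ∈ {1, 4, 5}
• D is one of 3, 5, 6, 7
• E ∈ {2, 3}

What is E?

3

B has just one choice, so B = 2. Strike 2 from A, E.
So E = 3.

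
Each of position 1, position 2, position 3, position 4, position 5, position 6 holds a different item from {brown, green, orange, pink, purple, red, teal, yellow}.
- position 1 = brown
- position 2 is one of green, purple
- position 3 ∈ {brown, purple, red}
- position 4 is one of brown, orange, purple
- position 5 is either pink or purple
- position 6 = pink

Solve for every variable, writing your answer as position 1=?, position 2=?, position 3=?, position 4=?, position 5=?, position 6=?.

position 1=brown, position 2=green, position 3=red, position 4=orange, position 5=purple, position 6=pink

position 1 has just one choice, so position 1 = brown. So position 3, position 4 can't be brown.
position 6 has just one choice, so position 6 = pink. So position 5 can't be pink.
position 5 has just one choice, so position 5 = purple. Strike purple from position 2, position 3, position 4.
position 2's domain is down to {green}, so position 2 = green.
position 3 must be red (only option left).
position 4's domain is down to {orange}, so position 4 = orange.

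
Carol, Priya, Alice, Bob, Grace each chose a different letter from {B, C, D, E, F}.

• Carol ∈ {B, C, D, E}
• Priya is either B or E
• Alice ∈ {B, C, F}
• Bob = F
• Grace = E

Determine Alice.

C

Bob has just one choice, so Bob = F. Eliminate F elsewhere: Alice.
That leaves Grace = E. Remove E from Carol, Priya.
Priya has just one choice, so Priya = B. So Carol, Alice can't be B.
So Alice = C.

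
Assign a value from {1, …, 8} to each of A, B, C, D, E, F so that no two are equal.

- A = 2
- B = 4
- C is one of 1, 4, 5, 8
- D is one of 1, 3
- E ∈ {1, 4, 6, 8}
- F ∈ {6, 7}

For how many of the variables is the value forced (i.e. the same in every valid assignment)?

A's domain is down to {2}, so A = 2.
That leaves B = 4. So C, E can't be 4.
Determined: A=2, B=4. The other variables each still have more than one consistent value. That makes 2.

2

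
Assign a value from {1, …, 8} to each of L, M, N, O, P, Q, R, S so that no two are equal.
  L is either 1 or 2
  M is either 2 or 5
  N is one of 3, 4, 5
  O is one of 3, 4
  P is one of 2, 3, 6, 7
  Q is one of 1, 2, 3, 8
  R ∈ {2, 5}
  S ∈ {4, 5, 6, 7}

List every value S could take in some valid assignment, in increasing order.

The 8 variables together cover exactly {1, 2, 3, 4, 5, 6, 7, 8} — 8 values for 8 variables — and 8 appears only in Q's list, so Q = 8.
Among the 7 still-open variables, 1 fits only L (and all 7 values in {1, 2, 3, 4, 5, 6, 7} must be used), so L = 1.
M and R share exactly the 2 values {2, 5}; by pigeonhole those values go to them, so strike 2, 5 from N, P, S.
The 2 variables N and O are confined to {3, 4}, which locks those values in; drop them from P, S.
No further eliminations apply; S can still be any of 6, 7.

6, 7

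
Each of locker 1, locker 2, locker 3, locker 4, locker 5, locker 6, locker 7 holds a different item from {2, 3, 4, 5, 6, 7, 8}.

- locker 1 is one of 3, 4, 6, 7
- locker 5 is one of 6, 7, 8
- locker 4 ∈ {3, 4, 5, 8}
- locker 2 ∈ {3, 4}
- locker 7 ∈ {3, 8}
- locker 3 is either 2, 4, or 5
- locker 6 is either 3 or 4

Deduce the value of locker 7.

Among the 7 variables, 2 fits only locker 3 (and all 7 values in {2, 3, 4, 5, 6, 7, 8} must be used), so locker 3 = 2.
Among the 6 still-open variables, 5 fits only locker 4 (and all 6 values in {3, 4, 5, 6, 7, 8} must be used), so locker 4 = 5.
The 2 variables locker 2 and locker 6 are confined to {3, 4}, which locks those values in; drop them from locker 1, locker 7.
So locker 7 = 8.

8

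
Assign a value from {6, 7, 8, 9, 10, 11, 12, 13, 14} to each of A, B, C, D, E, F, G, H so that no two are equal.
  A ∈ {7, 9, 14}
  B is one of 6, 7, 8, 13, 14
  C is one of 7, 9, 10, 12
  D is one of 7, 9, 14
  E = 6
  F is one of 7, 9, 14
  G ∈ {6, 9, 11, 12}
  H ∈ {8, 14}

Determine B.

E's domain is down to {6}, so E = 6. Eliminate 6 elsewhere: B, G.
A, D, F share exactly the 3 values {7, 9, 14}; by pigeonhole those values go to them, so strike 7, 9, 14 from B, C, G, H.
H must be 8 (only option left). Eliminate 8 elsewhere: B.
So B = 13.

13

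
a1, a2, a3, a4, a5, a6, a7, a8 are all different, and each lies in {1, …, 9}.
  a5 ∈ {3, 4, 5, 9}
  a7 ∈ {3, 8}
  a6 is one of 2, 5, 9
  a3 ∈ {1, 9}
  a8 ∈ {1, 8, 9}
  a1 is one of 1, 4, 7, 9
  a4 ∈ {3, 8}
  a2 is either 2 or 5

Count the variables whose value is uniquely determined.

2

The 8 variables together cover exactly {1, 2, 3, 4, 5, 7, 8, 9} — 8 values for 8 variables — and 7 appears only in a1's list, so a1 = 7.
The 7 still-open variables draw from only 7 values {1, 2, 3, 4, 5, 8, 9}, so each is used; only a5 can be 4, hence a5 = 4.
The 2 variables a4 and a7 are confined to {3, 8}, which locks those values in; drop them from a8.
a3 and a8 share exactly the 2 values {1, 9}; by pigeonhole those values go to them, so strike 1, 9 from a6.
Determined: a1=7, a5=4. The other variables each still have more than one consistent value. That makes 2.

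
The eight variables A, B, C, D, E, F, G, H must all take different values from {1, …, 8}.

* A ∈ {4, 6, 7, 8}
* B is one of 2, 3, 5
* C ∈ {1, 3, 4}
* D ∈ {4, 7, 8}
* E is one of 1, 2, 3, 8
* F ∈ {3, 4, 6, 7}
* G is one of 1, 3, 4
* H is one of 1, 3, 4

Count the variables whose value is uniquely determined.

The 8 variables together cover exactly {1, 2, 3, 4, 5, 6, 7, 8} — 8 values for 8 variables — and 5 appears only in B's list, so B = 5.
Among the 7 still-open variables, 2 fits only E (and all 7 values in {1, 2, 3, 4, 6, 7, 8} must be used), so E = 2.
C, G, H share exactly the 3 values {1, 3, 4}; by pigeonhole those values go to them, so strike 1, 3, 4 from A, D, F.
Determined: B=5, E=2. The other variables each still have more than one consistent value. That makes 2.

2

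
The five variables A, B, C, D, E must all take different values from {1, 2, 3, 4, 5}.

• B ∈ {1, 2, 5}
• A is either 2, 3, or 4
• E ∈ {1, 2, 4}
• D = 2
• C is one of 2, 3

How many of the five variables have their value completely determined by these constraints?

D must be 2 (only option left). So A, B, C, E can't be 2.
C must be 3 (only option left). Remove 3 from A.
A's domain is down to {4}, so A = 4. Strike 4 from E.
That leaves E = 1. Remove 1 from B.
B's domain is down to {5}, so B = 5.
Every variable is fixed: A=4, B=5, C=3, D=2, E=1. That makes 5.

5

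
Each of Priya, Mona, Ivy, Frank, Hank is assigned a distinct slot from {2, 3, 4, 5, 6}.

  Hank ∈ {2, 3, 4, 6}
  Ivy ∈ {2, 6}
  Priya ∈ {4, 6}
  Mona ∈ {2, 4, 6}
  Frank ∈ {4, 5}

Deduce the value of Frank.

The 5 variables draw from only 5 values {2, 3, 4, 5, 6}, so each is used; only Hank can be 3, hence Hank = 3.
The 4 still-open variables together cover exactly {2, 4, 5, 6} — 4 values for 4 variables — and 5 appears only in Frank's list, so Frank = 5.

5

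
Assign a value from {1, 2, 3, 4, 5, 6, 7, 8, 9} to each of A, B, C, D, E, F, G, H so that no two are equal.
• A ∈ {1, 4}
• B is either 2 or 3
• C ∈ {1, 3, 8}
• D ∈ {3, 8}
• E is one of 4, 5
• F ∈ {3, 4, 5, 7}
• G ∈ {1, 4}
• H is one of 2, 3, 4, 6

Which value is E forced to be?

5

The 8 variables draw from only 8 values {1, 2, 3, 4, 5, 6, 7, 8}, so each is used; only H can be 6, hence H = 6.
The 7 still-open variables together cover exactly {1, 2, 3, 4, 5, 7, 8} — 7 values for 7 variables — and 2 appears only in B's list, so B = 2.
The 6 still-open variables together cover exactly {1, 3, 4, 5, 7, 8} — 6 values for 6 variables — and 7 appears only in F's list, so F = 7.
The 5 still-open variables draw from only 5 values {1, 3, 4, 5, 8}, so each is used; only E can be 5, hence E = 5.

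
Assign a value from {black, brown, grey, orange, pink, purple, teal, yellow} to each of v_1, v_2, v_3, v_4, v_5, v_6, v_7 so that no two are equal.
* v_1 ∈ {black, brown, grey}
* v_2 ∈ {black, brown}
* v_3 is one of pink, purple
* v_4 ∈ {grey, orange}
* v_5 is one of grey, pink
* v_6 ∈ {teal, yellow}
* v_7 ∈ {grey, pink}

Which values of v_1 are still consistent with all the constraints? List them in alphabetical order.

v_5 and v_7 share exactly the 2 values {grey, pink}; by pigeonhole those values go to them, so strike grey, pink from v_1, v_3, v_4.
That leaves v_3 = purple.
v_4 must be orange (only option left).
No further eliminations apply; v_1 can still be any of black, brown.

black, brown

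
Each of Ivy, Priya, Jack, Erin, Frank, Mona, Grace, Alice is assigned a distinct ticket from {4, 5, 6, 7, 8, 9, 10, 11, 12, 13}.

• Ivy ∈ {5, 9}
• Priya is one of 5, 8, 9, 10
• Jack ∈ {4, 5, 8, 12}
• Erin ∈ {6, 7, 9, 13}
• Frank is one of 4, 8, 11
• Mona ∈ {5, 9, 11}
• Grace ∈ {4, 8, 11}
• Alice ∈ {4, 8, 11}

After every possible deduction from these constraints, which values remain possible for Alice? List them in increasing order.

4, 8, 11

Frank, Grace, Alice between them cover only {4, 8, 11} — a naked triple. Remove those values from Priya, Jack, Mona.
Ivy and Mona between them cover only {5, 9} — a naked pair. Remove those values from Priya, Jack, Erin.
Priya's domain is down to {10}, so Priya = 10.
Jack has just one choice, so Jack = 12.
No further eliminations apply; Alice can still be any of 4, 8, 11.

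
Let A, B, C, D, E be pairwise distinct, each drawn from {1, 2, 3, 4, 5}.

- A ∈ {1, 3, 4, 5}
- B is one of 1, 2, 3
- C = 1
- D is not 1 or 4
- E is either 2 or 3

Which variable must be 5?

D

C must be 1 (only option left). So A, B can't be 1.
The 4 still-open variables together cover exactly {2, 3, 4, 5} — 4 values for 4 variables — and 4 appears only in A's list, so A = 4.
Among the 3 still-open variables, 5 fits only D (and all 3 values in {2, 3, 5} must be used), so D = 5.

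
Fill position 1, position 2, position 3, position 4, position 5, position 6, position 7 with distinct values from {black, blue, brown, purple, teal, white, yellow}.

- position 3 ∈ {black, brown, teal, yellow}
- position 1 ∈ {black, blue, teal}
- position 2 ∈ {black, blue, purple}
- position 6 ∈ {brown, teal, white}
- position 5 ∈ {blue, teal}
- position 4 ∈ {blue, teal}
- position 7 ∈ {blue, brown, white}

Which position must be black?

The 7 variables together cover exactly {black, blue, brown, purple, teal, white, yellow} — 7 values for 7 variables — and purple appears only in position 2's list, so position 2 = purple.
Among the 6 still-open variables, yellow fits only position 3 (and all 6 values in {black, blue, brown, teal, white, yellow} must be used), so position 3 = yellow.
The 5 still-open variables together cover exactly {black, blue, brown, teal, white} — 5 values for 5 variables — and black appears only in position 1's list, so position 1 = black.

position 1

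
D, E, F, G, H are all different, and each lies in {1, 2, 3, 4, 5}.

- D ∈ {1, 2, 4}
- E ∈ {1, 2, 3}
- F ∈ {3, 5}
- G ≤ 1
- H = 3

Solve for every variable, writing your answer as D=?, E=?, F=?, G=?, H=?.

D=4, E=2, F=5, G=1, H=3

G has just one choice, so G = 1. Remove 1 from D, E.
That leaves H = 3. Eliminate 3 elsewhere: E, F.
E's domain is down to {2}, so E = 2. Strike 2 from D.
F has just one choice, so F = 5.
D has just one choice, so D = 4.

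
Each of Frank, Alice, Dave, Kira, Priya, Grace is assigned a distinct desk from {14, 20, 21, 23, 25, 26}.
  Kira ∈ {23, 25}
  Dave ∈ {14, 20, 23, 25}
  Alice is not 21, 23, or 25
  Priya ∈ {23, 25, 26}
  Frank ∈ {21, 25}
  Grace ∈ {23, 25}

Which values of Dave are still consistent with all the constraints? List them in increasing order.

14, 20

The 6 variables together cover exactly {14, 20, 21, 23, 25, 26} — 6 values for 6 variables — and 21 appears only in Frank's list, so Frank = 21.
The 2 variables Kira and Grace are confined to {23, 25}, which locks those values in; drop them from Dave, Priya.
That leaves Priya = 26. Eliminate 26 elsewhere: Alice.
No further eliminations apply; Dave can still be any of 14, 20.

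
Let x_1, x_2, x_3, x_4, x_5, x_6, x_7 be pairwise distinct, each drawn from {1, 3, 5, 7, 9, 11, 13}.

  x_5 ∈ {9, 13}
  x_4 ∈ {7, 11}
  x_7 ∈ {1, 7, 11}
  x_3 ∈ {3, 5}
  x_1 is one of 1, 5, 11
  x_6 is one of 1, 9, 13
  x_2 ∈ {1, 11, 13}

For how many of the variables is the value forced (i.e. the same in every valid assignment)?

The 7 variables draw from only 7 values {1, 3, 5, 7, 9, 11, 13}, so each is used; only x_3 can be 3, hence x_3 = 3.
Among the 6 still-open variables, 5 fits only x_1 (and all 6 values in {1, 5, 7, 9, 11, 13} must be used), so x_1 = 5.
Determined: x_1=5, x_3=3. The other variables each still have more than one consistent value. That makes 2.

2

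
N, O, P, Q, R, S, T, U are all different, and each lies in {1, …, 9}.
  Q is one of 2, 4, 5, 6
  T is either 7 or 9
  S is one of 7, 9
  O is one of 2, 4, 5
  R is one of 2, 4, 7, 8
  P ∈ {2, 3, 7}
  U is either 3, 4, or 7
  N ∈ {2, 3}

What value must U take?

Among the 8 variables, 6 fits only Q (and all 8 values in {2, 3, 4, 5, 6, 7, 8, 9} must be used), so Q = 6.
The 7 still-open variables together cover exactly {2, 3, 4, 5, 7, 8, 9} — 7 values for 7 variables — and 5 appears only in O's list, so O = 5.
Among the 6 still-open variables, 8 fits only R (and all 6 values in {2, 3, 4, 7, 8, 9} must be used), so R = 8.
The 5 still-open variables draw from only 5 values {2, 3, 4, 7, 9}, so each is used; only U can be 4, hence U = 4.

4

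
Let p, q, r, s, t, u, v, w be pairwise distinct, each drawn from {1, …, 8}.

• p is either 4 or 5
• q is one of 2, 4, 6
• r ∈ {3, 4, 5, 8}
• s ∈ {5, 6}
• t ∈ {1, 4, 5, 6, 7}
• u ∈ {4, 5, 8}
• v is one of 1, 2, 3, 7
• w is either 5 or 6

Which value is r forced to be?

s and w between them cover only {5, 6} — a naked pair. Remove those values from p, q, r, t, u.
p has just one choice, so p = 4. Remove 4 from q, r, t, u.
q must be 2 (only option left). So v can't be 2.
That leaves u = 8. So r can't be 8.
So r = 3.

3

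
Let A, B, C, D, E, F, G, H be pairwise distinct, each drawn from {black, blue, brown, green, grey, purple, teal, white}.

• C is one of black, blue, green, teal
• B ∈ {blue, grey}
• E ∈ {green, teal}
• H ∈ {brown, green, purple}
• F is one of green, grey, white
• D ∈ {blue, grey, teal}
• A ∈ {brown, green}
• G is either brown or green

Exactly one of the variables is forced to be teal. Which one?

E

The 8 variables together cover exactly {black, blue, brown, green, grey, purple, teal, white} — 8 values for 8 variables — and black appears only in C's list, so C = black.
Among the 7 still-open variables, purple fits only H (and all 7 values in {blue, brown, green, grey, purple, teal, white} must be used), so H = purple.
Among the 6 still-open variables, white fits only F (and all 6 values in {blue, brown, green, grey, teal, white} must be used), so F = white.
The 2 variables A and G are confined to {brown, green}, which locks those values in; drop them from E.
So teal goes to E.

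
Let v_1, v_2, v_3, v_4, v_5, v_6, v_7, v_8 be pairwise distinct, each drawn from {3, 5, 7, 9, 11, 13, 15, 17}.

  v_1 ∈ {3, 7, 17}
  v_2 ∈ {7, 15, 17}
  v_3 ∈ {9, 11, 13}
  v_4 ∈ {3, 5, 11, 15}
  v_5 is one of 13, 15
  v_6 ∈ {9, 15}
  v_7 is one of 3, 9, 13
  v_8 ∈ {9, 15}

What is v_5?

Among the 8 variables, 5 fits only v_4 (and all 8 values in {3, 5, 7, 9, 11, 13, 15, 17} must be used), so v_4 = 5.
The 7 still-open variables draw from only 7 values {3, 7, 9, 11, 13, 15, 17}, so each is used; only v_3 can be 11, hence v_3 = 11.
v_6 and v_8 between them cover only {9, 15} — a naked pair. Remove those values from v_2, v_5, v_7.
So v_5 = 13.

13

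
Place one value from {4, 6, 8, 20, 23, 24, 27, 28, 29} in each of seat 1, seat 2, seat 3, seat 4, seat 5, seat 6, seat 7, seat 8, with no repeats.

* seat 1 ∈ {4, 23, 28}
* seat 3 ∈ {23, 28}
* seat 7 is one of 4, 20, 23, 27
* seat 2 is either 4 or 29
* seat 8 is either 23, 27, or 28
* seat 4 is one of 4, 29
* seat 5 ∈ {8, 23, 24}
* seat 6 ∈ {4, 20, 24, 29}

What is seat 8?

27

The 8 variables draw from only 8 values {4, 8, 20, 23, 24, 27, 28, 29}, so each is used; only seat 5 can be 8, hence seat 5 = 8.
The 7 still-open variables together cover exactly {4, 20, 23, 24, 27, 28, 29} — 7 values for 7 variables — and 24 appears only in seat 6's list, so seat 6 = 24.
The 6 still-open variables together cover exactly {4, 20, 23, 27, 28, 29} — 6 values for 6 variables — and 20 appears only in seat 7's list, so seat 7 = 20.
The 5 still-open variables draw from only 5 values {4, 23, 27, 28, 29}, so each is used; only seat 8 can be 27, hence seat 8 = 27.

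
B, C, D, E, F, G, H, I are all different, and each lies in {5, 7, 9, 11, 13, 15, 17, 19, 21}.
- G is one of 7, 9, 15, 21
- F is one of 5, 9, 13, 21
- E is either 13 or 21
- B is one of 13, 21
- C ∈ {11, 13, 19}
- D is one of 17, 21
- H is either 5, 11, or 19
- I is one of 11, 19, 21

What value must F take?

9

B and E share exactly the 2 values {13, 21}; by pigeonhole those values go to them, so strike 13, 21 from C, D, F, G, I.
That leaves D = 17.
C and I between them cover only {11, 19} — a naked pair. Remove those values from H.
H has just one choice, so H = 5. So F can't be 5.
So F = 9.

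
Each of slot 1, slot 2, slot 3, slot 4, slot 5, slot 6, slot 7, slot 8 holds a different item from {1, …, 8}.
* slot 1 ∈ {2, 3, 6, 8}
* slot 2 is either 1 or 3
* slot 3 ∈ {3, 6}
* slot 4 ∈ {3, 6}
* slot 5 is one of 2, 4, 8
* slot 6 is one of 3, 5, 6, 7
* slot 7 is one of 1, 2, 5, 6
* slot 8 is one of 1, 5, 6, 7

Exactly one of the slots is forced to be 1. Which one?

Among the 8 variables, 4 fits only slot 5 (and all 8 values in {1, 2, 3, 4, 5, 6, 7, 8} must be used), so slot 5 = 4.
Among the 7 still-open variables, 8 fits only slot 1 (and all 7 values in {1, 2, 3, 5, 6, 7, 8} must be used), so slot 1 = 8.
The 6 still-open variables draw from only 6 values {1, 2, 3, 5, 6, 7}, so each is used; only slot 7 can be 2, hence slot 7 = 2.
slot 3 and slot 4 between them cover only {3, 6} — a naked pair. Remove those values from slot 2, slot 6, slot 8.
So 1 goes to slot 2.

slot 2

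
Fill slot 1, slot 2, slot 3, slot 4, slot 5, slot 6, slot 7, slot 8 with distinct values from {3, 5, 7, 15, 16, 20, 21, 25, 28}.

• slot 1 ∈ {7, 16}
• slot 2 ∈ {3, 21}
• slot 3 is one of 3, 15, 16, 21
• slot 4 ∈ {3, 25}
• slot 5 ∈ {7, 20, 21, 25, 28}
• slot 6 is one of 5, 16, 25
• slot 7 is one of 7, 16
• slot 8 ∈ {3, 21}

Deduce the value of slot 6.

5

The 2 variables slot 1 and slot 7 are confined to {7, 16}, which locks those values in; drop them from slot 3, slot 5, slot 6.
The 2 variables slot 2 and slot 8 are confined to {3, 21}, which locks those values in; drop them from slot 3, slot 4, slot 5.
That leaves slot 3 = 15.
slot 4's domain is down to {25}, so slot 4 = 25. So slot 5, slot 6 can't be 25.
So slot 6 = 5.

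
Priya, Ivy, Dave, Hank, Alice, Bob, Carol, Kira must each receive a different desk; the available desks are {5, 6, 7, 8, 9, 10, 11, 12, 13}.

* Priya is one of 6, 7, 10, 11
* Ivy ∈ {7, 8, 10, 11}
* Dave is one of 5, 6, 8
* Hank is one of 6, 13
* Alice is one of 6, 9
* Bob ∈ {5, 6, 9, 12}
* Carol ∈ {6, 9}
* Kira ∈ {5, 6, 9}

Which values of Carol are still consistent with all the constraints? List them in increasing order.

The 2 variables Alice and Carol are confined to {6, 9}, which locks those values in; drop them from Priya, Dave, Hank, Bob, Kira.
Hank has just one choice, so Hank = 13.
Kira has just one choice, so Kira = 5. Strike 5 from Dave, Bob.
Dave must be 8 (only option left). Eliminate 8 elsewhere: Ivy.
Bob's domain is down to {12}, so Bob = 12.
No further eliminations apply; Carol can still be any of 6, 9.

6, 9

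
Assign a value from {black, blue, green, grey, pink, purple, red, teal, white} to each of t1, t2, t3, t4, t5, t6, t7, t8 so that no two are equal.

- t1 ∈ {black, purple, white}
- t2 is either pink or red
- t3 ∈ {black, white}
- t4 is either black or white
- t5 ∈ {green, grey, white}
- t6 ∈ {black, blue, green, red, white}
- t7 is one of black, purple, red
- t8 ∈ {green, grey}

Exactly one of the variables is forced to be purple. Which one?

The 8 variables draw from only 8 values {black, blue, green, grey, pink, purple, red, white}, so each is used; only t6 can be blue, hence t6 = blue.
Among the 7 still-open variables, pink fits only t2 (and all 7 values in {black, green, grey, pink, purple, red, white} must be used), so t2 = pink.
The 6 still-open variables draw from only 6 values {black, green, grey, purple, red, white}, so each is used; only t7 can be red, hence t7 = red.
Among the 5 still-open variables, purple fits only t1 (and all 5 values in {black, green, grey, purple, white} must be used), so t1 = purple.

t1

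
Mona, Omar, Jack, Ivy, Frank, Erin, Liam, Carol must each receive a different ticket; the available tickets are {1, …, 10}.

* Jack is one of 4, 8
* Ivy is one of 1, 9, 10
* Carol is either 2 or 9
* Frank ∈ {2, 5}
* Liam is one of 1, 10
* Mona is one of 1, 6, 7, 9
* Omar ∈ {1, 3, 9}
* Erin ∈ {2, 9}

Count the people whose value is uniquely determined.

Erin and Carol share exactly the 2 values {2, 9}; by pigeonhole those values go to them, so strike 2, 9 from Mona, Omar, Ivy, Frank.
Frank's domain is down to {5}, so Frank = 5.
The 2 variables Ivy and Liam are confined to {1, 10}, which locks those values in; drop them from Mona, Omar.
Omar has just one choice, so Omar = 3.
Determined: Omar=3, Frank=5. The other people each still have more than one consistent value. That makes 2.

2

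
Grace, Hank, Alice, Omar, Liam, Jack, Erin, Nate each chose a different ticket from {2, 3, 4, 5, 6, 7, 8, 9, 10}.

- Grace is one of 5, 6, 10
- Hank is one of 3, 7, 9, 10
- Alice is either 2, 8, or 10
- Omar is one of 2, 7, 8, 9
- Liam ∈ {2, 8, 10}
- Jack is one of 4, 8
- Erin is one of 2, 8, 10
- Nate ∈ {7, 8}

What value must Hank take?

Alice, Liam, Erin share exactly the 3 values {2, 8, 10}; by pigeonhole those values go to them, so strike 2, 8, 10 from Grace, Hank, Omar, Jack, Nate.
Jack must be 4 (only option left).
Nate's domain is down to {7}, so Nate = 7. Strike 7 from Hank, Omar.
Omar's domain is down to {9}, so Omar = 9. So Hank can't be 9.
So Hank = 3.

3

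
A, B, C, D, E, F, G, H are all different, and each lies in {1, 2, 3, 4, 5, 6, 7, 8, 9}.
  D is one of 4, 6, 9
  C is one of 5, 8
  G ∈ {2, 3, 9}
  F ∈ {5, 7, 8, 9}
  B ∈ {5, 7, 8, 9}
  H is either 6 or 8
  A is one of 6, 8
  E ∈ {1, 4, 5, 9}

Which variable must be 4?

D

The 2 variables A and H are confined to {6, 8}, which locks those values in; drop them from B, C, D, F.
C has just one choice, so C = 5. Strike 5 from B, E, F.
B and F between them cover only {7, 9} — a naked pair. Remove those values from D, E, G.
So 4 goes to D.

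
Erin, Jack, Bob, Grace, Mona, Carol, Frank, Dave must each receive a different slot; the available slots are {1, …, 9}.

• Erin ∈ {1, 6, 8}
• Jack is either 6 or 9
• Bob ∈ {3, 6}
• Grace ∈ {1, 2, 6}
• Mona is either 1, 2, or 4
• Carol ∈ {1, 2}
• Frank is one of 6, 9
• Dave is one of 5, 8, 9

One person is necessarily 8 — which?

The 8 variables draw from only 8 values {1, 2, 3, 4, 5, 6, 8, 9}, so each is used; only Bob can be 3, hence Bob = 3.
The 7 still-open variables together cover exactly {1, 2, 4, 5, 6, 8, 9} — 7 values for 7 variables — and 4 appears only in Mona's list, so Mona = 4.
The 6 still-open variables together cover exactly {1, 2, 5, 6, 8, 9} — 6 values for 6 variables — and 5 appears only in Dave's list, so Dave = 5.
The 5 still-open variables together cover exactly {1, 2, 6, 8, 9} — 5 values for 5 variables — and 8 appears only in Erin's list, so Erin = 8.

Erin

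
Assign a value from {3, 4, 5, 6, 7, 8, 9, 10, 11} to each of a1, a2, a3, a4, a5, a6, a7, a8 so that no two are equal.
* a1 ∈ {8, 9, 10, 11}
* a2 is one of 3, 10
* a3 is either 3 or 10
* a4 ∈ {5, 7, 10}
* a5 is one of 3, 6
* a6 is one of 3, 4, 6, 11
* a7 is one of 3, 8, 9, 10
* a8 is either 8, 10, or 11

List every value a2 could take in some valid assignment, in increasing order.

a2 and a3 share exactly the 2 values {3, 10}; by pigeonhole those values go to them, so strike 3, 10 from a1, a4, a5, a6, a7, a8.
That leaves a5 = 6. Eliminate 6 elsewhere: a6.
a1, a7, a8 share exactly the 3 values {8, 9, 11}; by pigeonhole those values go to them, so strike 8, 9, 11 from a6.
a6's domain is down to {4}, so a6 = 4.
No further eliminations apply; a2 can still be any of 3, 10.

3, 10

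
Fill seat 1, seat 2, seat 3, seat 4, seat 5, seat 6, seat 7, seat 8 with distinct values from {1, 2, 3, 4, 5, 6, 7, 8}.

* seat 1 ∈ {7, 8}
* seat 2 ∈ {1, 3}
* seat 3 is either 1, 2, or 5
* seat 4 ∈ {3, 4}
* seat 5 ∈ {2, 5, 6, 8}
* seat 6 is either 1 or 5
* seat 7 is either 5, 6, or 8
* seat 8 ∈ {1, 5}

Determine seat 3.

2

The 8 variables together cover exactly {1, 2, 3, 4, 5, 6, 7, 8} — 8 values for 8 variables — and 4 appears only in seat 4's list, so seat 4 = 4.
Among the 7 still-open variables, 3 fits only seat 2 (and all 7 values in {1, 2, 3, 5, 6, 7, 8} must be used), so seat 2 = 3.
Among the 6 still-open variables, 7 fits only seat 1 (and all 6 values in {1, 2, 5, 6, 7, 8} must be used), so seat 1 = 7.
seat 6 and seat 8 share exactly the 2 values {1, 5}; by pigeonhole those values go to them, so strike 1, 5 from seat 3, seat 5, seat 7.
So seat 3 = 2.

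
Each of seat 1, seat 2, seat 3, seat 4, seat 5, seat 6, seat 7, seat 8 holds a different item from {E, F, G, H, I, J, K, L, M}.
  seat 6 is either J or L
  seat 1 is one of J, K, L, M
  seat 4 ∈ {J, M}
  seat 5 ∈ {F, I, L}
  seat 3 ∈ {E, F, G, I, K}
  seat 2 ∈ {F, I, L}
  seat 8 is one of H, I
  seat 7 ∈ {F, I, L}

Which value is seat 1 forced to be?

K

The 3 variables seat 2, seat 5, seat 7 are confined to {F, I, L}, which locks those values in; drop them from seat 1, seat 3, seat 6, seat 8.
seat 6 has just one choice, so seat 6 = J. So seat 1, seat 4 can't be J.
seat 8's domain is down to {H}, so seat 8 = H.
seat 4 must be M (only option left). Strike M from seat 1.
So seat 1 = K.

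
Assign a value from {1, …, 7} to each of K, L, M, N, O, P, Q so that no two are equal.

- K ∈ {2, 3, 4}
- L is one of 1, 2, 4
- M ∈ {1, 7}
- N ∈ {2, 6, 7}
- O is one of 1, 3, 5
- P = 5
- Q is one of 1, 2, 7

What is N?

P must be 5 (only option left). So O can't be 5.
Among the 6 still-open variables, 6 fits only N (and all 6 values in {1, 2, 3, 4, 6, 7} must be used), so N = 6.

6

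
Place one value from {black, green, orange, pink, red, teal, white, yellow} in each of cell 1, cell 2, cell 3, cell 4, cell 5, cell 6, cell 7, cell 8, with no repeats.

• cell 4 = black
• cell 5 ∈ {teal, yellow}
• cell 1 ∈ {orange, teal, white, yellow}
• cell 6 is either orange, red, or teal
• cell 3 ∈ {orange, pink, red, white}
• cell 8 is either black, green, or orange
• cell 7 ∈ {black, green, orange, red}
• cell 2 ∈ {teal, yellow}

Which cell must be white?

cell 4's domain is down to {black}, so cell 4 = black. Eliminate black elsewhere: cell 7, cell 8.
The 7 still-open variables draw from only 7 values {green, orange, pink, red, teal, white, yellow}, so each is used; only cell 3 can be pink, hence cell 3 = pink.
Among the 6 still-open variables, white fits only cell 1 (and all 6 values in {green, orange, red, teal, white, yellow} must be used), so cell 1 = white.

cell 1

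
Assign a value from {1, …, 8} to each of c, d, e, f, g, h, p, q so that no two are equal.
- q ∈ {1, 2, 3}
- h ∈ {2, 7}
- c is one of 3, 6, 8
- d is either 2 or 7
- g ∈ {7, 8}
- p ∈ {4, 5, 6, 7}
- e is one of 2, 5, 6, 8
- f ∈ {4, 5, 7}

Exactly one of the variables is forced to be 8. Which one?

The 8 variables draw from only 8 values {1, 2, 3, 4, 5, 6, 7, 8}, so each is used; only q can be 1, hence q = 1.
The 7 still-open variables together cover exactly {2, 3, 4, 5, 6, 7, 8} — 7 values for 7 variables — and 3 appears only in c's list, so c = 3.
d and h between them cover only {2, 7} — a naked pair. Remove those values from e, f, g, p.
So 8 goes to g.

g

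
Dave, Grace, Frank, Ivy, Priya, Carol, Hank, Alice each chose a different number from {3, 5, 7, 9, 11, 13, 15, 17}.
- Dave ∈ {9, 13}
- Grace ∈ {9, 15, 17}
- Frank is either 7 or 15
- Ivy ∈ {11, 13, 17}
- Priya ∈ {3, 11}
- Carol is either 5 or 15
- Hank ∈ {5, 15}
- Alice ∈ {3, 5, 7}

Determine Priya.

Carol and Hank between them cover only {5, 15} — a naked pair. Remove those values from Grace, Frank, Alice.
Frank has just one choice, so Frank = 7. So Alice can't be 7.
That leaves Alice = 3. Remove 3 from Priya.
So Priya = 11.

11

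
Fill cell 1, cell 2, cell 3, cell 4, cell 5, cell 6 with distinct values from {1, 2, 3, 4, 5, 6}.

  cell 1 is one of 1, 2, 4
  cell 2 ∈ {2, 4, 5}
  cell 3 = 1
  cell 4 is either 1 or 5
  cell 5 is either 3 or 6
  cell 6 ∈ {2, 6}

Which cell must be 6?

cell 6

cell 3 has just one choice, so cell 3 = 1. Remove 1 from cell 1, cell 4.
cell 4 has just one choice, so cell 4 = 5. So cell 2 can't be 5.
The 4 still-open variables draw from only 4 values {2, 3, 4, 6}, so each is used; only cell 5 can be 3, hence cell 5 = 3.
The 3 still-open variables together cover exactly {2, 4, 6} — 3 values for 3 variables — and 6 appears only in cell 6's list, so cell 6 = 6.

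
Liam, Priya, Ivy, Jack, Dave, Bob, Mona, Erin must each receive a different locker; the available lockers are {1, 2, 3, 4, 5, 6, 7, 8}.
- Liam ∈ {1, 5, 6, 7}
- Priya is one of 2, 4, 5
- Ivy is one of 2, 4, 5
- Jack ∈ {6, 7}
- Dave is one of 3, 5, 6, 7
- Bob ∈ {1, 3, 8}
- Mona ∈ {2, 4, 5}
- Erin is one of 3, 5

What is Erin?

The 8 variables together cover exactly {1, 2, 3, 4, 5, 6, 7, 8} — 8 values for 8 variables — and 8 appears only in Bob's list, so Bob = 8.
The 7 still-open variables draw from only 7 values {1, 2, 3, 4, 5, 6, 7}, so each is used; only Liam can be 1, hence Liam = 1.
The 3 variables Priya, Ivy, Mona are confined to {2, 4, 5}, which locks those values in; drop them from Dave, Erin.
So Erin = 3.

3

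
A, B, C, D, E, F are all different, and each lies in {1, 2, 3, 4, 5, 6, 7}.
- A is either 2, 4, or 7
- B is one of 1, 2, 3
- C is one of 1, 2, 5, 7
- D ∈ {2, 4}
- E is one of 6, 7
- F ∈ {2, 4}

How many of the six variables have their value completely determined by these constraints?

2

D and F between them cover only {2, 4} — a naked pair. Remove those values from A, B, C.
A's domain is down to {7}, so A = 7. Strike 7 from C, E.
E's domain is down to {6}, so E = 6.
Determined: A=7, E=6. The other variables each still have more than one consistent value. That makes 2.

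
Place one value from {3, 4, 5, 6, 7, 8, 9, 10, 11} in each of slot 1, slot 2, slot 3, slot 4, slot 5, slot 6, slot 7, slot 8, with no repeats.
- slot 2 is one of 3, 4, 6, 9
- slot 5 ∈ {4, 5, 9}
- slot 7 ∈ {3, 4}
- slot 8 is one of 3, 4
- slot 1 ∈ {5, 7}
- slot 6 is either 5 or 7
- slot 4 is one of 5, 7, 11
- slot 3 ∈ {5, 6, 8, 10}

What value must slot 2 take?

6

slot 1 and slot 6 share exactly the 2 values {5, 7}; by pigeonhole those values go to them, so strike 5, 7 from slot 3, slot 4, slot 5.
slot 4's domain is down to {11}, so slot 4 = 11.
slot 7 and slot 8 share exactly the 2 values {3, 4}; by pigeonhole those values go to them, so strike 3, 4 from slot 2, slot 5.
slot 5 must be 9 (only option left). Eliminate 9 elsewhere: slot 2.
So slot 2 = 6.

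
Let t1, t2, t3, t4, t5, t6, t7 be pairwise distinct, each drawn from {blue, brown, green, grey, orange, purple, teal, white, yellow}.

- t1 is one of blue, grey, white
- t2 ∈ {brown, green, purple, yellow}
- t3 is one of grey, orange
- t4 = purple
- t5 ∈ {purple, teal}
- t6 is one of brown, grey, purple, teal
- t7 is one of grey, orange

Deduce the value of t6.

t4 must be purple (only option left). Remove purple from t2, t5, t6.
t5 has just one choice, so t5 = teal. Remove teal from t6.
The 2 variables t3 and t7 are confined to {grey, orange}, which locks those values in; drop them from t1, t6.
So t6 = brown.

brown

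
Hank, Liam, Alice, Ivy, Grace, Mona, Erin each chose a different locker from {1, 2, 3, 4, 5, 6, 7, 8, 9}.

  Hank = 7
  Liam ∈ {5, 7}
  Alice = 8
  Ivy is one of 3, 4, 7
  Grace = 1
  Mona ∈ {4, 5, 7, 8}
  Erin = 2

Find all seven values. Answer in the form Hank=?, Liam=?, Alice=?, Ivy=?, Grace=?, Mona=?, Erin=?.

Hank has just one choice, so Hank = 7. Strike 7 from Liam, Ivy, Mona.
Liam's domain is down to {5}, so Liam = 5. Strike 5 from Mona.
That leaves Alice = 8. Remove 8 from Mona.
Grace has just one choice, so Grace = 1.
That leaves Mona = 4. So Ivy can't be 4.
Erin has just one choice, so Erin = 2.
Ivy must be 3 (only option left).

Hank=7, Liam=5, Alice=8, Ivy=3, Grace=1, Mona=4, Erin=2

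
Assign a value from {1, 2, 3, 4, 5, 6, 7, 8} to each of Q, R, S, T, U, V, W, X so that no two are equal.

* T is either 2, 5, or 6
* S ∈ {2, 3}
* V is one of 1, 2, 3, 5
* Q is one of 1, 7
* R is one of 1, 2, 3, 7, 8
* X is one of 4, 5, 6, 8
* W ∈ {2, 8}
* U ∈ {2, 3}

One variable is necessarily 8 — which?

W

The 8 variables draw from only 8 values {1, 2, 3, 4, 5, 6, 7, 8}, so each is used; only X can be 4, hence X = 4.
Among the 7 still-open variables, 6 fits only T (and all 7 values in {1, 2, 3, 5, 6, 7, 8} must be used), so T = 6.
The 6 still-open variables draw from only 6 values {1, 2, 3, 5, 7, 8}, so each is used; only V can be 5, hence V = 5.
S and U share exactly the 2 values {2, 3}; by pigeonhole those values go to them, so strike 2, 3 from R, W.
So 8 goes to W.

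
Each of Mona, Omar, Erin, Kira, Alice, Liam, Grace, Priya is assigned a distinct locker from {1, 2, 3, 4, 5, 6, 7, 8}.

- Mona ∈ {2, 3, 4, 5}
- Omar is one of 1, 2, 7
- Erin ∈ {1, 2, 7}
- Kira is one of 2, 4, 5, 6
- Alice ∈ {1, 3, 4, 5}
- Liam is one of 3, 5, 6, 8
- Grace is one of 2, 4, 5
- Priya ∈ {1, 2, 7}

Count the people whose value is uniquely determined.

The 8 variables draw from only 8 values {1, 2, 3, 4, 5, 6, 7, 8}, so each is used; only Liam can be 8, hence Liam = 8.
Among the 7 still-open variables, 6 fits only Kira (and all 7 values in {1, 2, 3, 4, 5, 6, 7} must be used), so Kira = 6.
Omar, Erin, Priya between them cover only {1, 2, 7} — a naked triple. Remove those values from Mona, Alice, Grace.
Determined: Kira=6, Liam=8. The other people each still have more than one consistent value. That makes 2.

2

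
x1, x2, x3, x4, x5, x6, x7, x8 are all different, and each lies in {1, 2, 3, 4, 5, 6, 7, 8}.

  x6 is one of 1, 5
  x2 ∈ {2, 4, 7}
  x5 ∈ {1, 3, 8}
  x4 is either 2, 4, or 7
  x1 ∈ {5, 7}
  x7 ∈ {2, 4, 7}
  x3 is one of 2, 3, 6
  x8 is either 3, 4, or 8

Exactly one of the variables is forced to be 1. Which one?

The 8 variables together cover exactly {1, 2, 3, 4, 5, 6, 7, 8} — 8 values for 8 variables — and 6 appears only in x3's list, so x3 = 6.
The 3 variables x2, x4, x7 are confined to {2, 4, 7}, which locks those values in; drop them from x1, x8.
x1's domain is down to {5}, so x1 = 5. Strike 5 from x6.

x6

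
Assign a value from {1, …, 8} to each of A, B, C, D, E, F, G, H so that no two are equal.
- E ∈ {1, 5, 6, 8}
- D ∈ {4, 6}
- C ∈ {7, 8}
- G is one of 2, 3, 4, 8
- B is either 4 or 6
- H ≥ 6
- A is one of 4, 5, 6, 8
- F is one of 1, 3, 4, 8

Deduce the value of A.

5

Among the 8 variables, 2 fits only G (and all 8 values in {1, 2, 3, 4, 5, 6, 7, 8} must be used), so G = 2.
The 7 still-open variables draw from only 7 values {1, 3, 4, 5, 6, 7, 8}, so each is used; only F can be 3, hence F = 3.
The 6 still-open variables together cover exactly {1, 4, 5, 6, 7, 8} — 6 values for 6 variables — and 1 appears only in E's list, so E = 1.
The 5 still-open variables together cover exactly {4, 5, 6, 7, 8} — 5 values for 5 variables — and 5 appears only in A's list, so A = 5.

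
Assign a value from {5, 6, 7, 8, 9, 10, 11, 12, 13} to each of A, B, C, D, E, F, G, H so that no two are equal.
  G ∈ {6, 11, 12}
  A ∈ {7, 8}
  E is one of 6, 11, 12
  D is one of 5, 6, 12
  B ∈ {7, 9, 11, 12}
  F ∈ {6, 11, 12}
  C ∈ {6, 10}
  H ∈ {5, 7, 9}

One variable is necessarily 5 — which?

D

The 8 variables draw from only 8 values {5, 6, 7, 8, 9, 10, 11, 12}, so each is used; only A can be 8, hence A = 8.
The 7 still-open variables together cover exactly {5, 6, 7, 9, 10, 11, 12} — 7 values for 7 variables — and 10 appears only in C's list, so C = 10.
The 3 variables E, F, G are confined to {6, 11, 12}, which locks those values in; drop them from B, D.
So 5 goes to D.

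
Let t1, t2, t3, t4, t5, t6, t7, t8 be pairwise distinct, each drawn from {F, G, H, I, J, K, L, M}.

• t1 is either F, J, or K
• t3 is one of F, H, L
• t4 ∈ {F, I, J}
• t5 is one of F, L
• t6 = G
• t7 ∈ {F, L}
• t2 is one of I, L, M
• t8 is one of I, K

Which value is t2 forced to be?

t6 must be G (only option left).
The 7 still-open variables together cover exactly {F, H, I, J, K, L, M} — 7 values for 7 variables — and H appears only in t3's list, so t3 = H.
The 6 still-open variables together cover exactly {F, I, J, K, L, M} — 6 values for 6 variables — and M appears only in t2's list, so t2 = M.

M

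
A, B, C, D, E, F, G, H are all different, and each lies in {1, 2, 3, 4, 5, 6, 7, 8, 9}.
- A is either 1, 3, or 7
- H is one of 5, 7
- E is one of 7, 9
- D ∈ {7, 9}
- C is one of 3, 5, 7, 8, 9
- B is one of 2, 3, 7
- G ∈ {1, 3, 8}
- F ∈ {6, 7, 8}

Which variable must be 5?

The 8 variables together cover exactly {1, 2, 3, 5, 6, 7, 8, 9} — 8 values for 8 variables — and 2 appears only in B's list, so B = 2.
Among the 7 still-open variables, 6 fits only F (and all 7 values in {1, 3, 5, 6, 7, 8, 9} must be used), so F = 6.
The 2 variables D and E are confined to {7, 9}, which locks those values in; drop them from A, C, H.
So 5 goes to H.

H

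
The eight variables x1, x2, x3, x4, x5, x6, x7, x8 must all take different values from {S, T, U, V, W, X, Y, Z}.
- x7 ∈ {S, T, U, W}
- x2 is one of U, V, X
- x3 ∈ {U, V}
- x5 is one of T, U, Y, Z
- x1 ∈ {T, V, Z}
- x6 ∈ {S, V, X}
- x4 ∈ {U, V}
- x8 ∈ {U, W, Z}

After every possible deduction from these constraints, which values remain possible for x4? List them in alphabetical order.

U, V

The 8 variables draw from only 8 values {S, T, U, V, W, X, Y, Z}, so each is used; only x5 can be Y, hence x5 = Y.
x3 and x4 between them cover only {U, V} — a naked pair. Remove those values from x1, x2, x6, x7, x8.
x2 must be X (only option left). Remove X from x6.
x6 must be S (only option left). Eliminate S elsewhere: x7.
No further eliminations apply; x4 can still be any of U, V.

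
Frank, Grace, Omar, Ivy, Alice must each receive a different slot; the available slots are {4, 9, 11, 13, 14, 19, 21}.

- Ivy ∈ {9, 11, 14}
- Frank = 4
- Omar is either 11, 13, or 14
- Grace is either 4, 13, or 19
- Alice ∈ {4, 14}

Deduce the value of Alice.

Frank's domain is down to {4}, so Frank = 4. Eliminate 4 elsewhere: Grace, Alice.
So Alice = 14.

14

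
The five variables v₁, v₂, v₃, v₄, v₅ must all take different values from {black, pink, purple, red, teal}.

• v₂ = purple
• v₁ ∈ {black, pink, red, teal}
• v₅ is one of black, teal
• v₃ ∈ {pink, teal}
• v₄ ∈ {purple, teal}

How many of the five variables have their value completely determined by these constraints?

v₂ must be purple (only option left). Strike purple from v₄.
That leaves v₄ = teal. Remove teal from v₁, v₃, v₅.
v₅ must be black (only option left). Strike black from v₁.
v₃'s domain is down to {pink}, so v₃ = pink. Eliminate pink elsewhere: v₁.
v₁ has just one choice, so v₁ = red.
Every variable is fixed: v₁=red, v₂=purple, v₃=pink, v₄=teal, v₅=black. That makes 5.

5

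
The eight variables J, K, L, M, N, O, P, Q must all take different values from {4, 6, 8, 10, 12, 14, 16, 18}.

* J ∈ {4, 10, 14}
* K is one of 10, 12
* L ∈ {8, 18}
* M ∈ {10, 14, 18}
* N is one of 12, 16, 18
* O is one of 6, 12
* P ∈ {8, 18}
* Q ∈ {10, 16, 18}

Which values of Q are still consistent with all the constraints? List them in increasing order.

The 8 variables together cover exactly {4, 6, 8, 10, 12, 14, 16, 18} — 8 values for 8 variables — and 4 appears only in J's list, so J = 4.
The 7 still-open variables together cover exactly {6, 8, 10, 12, 14, 16, 18} — 7 values for 7 variables — and 6 appears only in O's list, so O = 6.
The 6 still-open variables together cover exactly {8, 10, 12, 14, 16, 18} — 6 values for 6 variables — and 14 appears only in M's list, so M = 14.
The 2 variables L and P are confined to {8, 18}, which locks those values in; drop them from N, Q.
No further eliminations apply; Q can still be any of 10, 16.

10, 16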